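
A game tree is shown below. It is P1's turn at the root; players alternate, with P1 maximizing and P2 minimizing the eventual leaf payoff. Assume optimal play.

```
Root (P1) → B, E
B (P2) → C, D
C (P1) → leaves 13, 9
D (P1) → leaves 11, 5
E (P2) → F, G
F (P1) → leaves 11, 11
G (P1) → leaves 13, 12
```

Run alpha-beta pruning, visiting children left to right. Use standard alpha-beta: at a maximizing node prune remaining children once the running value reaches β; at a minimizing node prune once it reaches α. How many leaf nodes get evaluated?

6

C [α=-∞,β=+∞]: v=13
D [α=-∞,β=13]: v=11
B [α=-∞,β=+∞]: v=11
F [α=11,β=+∞]: v=11
E [α=11,β=+∞]: v=11 after child 1 ≤ α → α-cutoff, skip 1
Root [α=-∞,β=+∞]: v=11
Leaves evaluated: 6 of 8.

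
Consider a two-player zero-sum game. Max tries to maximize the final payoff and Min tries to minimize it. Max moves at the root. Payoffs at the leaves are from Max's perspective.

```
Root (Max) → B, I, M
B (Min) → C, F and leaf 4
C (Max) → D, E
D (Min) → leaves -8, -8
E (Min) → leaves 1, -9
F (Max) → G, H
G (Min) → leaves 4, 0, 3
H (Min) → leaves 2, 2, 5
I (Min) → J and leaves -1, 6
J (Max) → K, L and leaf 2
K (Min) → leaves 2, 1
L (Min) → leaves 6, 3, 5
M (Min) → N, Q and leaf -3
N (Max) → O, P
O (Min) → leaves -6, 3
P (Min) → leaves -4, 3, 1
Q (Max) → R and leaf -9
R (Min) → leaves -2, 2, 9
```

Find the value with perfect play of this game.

D (Min): min(-8, -8) = -8
E (Min): min(1, -9) = -9
C (Max): max(-8, -9) = -8
G (Min): min(4, 0, 3) = 0
H (Min): min(2, 2, 5) = 2
F (Max): max(0, 2) = 2
B (Min): min(-8, 2, 4) = -8
K (Min): min(2, 1) = 1
L (Min): min(6, 3, 5) = 3
J (Max): max(1, 3, 2) = 3
I (Min): min(3, -1, 6) = -1
O (Min): min(-6, 3) = -6
P (Min): min(-4, 3, 1) = -4
N (Max): max(-6, -4) = -4
R (Min): min(-2, 2, 9) = -2
Q (Max): max(-2, -9) = -2
M (Min): min(-4, -2, -3) = -4
Root (Max): max(-8, -1, -4) = -1

-1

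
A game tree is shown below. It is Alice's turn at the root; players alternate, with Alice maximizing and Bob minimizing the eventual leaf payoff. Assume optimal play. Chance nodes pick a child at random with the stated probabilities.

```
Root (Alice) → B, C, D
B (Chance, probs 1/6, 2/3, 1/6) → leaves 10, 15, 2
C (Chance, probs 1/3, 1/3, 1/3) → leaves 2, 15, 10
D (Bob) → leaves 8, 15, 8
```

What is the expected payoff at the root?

12

B (Chance): 1/6·10 + 2/3·15 + 1/6·2 = 12
C (Chance): 1/3·2 + 1/3·15 + 1/3·10 = 9
D (Bob): min(8, 15, 8) = 8
Root (Alice): max(12, 9, 8) = 12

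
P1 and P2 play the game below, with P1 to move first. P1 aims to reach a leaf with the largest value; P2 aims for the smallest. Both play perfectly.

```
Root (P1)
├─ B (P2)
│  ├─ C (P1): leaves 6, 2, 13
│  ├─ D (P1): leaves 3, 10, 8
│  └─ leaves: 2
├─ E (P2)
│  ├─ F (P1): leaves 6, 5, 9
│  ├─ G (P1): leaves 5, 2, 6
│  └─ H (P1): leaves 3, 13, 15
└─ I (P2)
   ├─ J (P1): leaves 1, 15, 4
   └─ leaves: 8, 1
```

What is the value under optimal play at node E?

6

F: max(6, 5, 9) = 9
G: max(5, 2, 6) = 6
H: max(3, 13, 15) = 15
E: min(9, 6, 15) = 6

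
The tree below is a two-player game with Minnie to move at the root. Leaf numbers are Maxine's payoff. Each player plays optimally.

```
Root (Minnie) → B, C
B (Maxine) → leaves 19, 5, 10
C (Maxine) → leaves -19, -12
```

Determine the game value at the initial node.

B (Maxine): max(19, 5, 10) = 19
C (Maxine): max(-19, -12) = -12
Root (Minnie): min(19, -12) = -12

-12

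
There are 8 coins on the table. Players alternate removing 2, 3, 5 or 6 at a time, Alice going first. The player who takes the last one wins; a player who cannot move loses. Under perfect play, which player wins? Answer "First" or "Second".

Second

i:   0  1  2  3  4  5  6  7  8
     L  L  W  W  W  W  W  W  L
Position 8 is L, so the second player wins.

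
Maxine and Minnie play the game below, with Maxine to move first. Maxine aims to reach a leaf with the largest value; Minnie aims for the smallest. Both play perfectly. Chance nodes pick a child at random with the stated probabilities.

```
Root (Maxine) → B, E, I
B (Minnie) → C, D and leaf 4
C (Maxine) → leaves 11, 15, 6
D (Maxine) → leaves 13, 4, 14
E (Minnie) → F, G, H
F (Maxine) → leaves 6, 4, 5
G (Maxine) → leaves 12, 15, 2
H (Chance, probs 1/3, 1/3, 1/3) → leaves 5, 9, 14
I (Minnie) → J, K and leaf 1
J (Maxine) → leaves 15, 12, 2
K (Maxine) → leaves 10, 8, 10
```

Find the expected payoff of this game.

6

C (Maxine): max(11, 15, 6) = 15
D (Maxine): max(13, 4, 14) = 14
B (Minnie): min(15, 14, 4) = 4
F (Maxine): max(6, 4, 5) = 6
G (Maxine): max(12, 15, 2) = 15
H (Chance): 1/3·5 + 1/3·9 + 1/3·14 = 9.33
E (Minnie): min(6, 15, 9.33) = 6
J (Maxine): max(15, 12, 2) = 15
K (Maxine): max(10, 8, 10) = 10
I (Minnie): min(15, 10, 1) = 1
Root (Maxine): max(4, 6, 1) = 6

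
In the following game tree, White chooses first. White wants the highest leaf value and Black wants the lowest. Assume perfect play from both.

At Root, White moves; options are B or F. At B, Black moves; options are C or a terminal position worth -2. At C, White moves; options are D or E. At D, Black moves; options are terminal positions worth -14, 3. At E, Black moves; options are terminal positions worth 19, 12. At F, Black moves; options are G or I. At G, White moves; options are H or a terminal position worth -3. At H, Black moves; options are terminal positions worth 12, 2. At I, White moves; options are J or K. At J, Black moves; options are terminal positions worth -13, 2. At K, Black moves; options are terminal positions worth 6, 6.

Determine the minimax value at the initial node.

D (Black): min(-14, 3) = -14
E (Black): min(19, 12) = 12
C (White): max(-14, 12) = 12
B (Black): min(12, -2) = -2
H (Black): min(12, 2) = 2
G (White): max(2, -3) = 2
J (Black): min(-13, 2) = -13
K (Black): min(6, 6) = 6
I (White): max(-13, 6) = 6
F (Black): min(2, 6) = 2
Root (White): max(-2, 2) = 2

2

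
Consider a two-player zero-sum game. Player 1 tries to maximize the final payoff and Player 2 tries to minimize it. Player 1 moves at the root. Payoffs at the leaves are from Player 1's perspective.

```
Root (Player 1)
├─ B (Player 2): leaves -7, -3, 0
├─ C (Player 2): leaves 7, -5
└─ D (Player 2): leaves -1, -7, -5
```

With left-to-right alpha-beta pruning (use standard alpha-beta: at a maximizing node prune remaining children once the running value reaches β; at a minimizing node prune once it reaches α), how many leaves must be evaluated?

7

B [α=-∞,β=+∞]: v=-7
C [α=-7,β=+∞]: v=-5
D [α=-5,β=+∞]: v=-7 after child 2 ≤ α → α-cutoff, skip 1
Root [α=-∞,β=+∞]: v=-5
Leaves evaluated: 7 of 8.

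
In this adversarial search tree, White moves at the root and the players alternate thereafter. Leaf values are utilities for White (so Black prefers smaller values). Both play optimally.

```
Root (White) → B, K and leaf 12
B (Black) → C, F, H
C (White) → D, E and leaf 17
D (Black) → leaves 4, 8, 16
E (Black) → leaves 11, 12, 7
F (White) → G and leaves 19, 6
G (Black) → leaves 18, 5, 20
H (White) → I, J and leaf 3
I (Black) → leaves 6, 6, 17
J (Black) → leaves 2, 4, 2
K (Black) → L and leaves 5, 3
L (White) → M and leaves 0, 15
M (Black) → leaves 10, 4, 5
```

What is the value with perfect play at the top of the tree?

12

D (Black): min(4, 8, 16) = 4
E (Black): min(11, 12, 7) = 7
C (White): max(4, 7, 17) = 17
G (Black): min(18, 5, 20) = 5
F (White): max(5, 19, 6) = 19
I (Black): min(6, 6, 17) = 6
J (Black): min(2, 4, 2) = 2
H (White): max(6, 2, 3) = 6
B (Black): min(17, 19, 6) = 6
M (Black): min(10, 4, 5) = 4
L (White): max(4, 0, 15) = 15
K (Black): min(15, 5, 3) = 3
Root (White): max(6, 3, 12) = 12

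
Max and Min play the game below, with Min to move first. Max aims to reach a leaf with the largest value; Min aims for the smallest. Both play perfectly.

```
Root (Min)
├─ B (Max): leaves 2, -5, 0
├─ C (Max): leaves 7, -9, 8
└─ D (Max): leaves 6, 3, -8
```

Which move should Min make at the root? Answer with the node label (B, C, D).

B (Max): max(2, -5, 0) = 2
C (Max): max(7, -9, 8) = 8
D (Max): max(6, 3, -8) = 6
Root (Min): min(2, 8, 6) = 2
Min picks the child with the lowest value: B (value 2).

B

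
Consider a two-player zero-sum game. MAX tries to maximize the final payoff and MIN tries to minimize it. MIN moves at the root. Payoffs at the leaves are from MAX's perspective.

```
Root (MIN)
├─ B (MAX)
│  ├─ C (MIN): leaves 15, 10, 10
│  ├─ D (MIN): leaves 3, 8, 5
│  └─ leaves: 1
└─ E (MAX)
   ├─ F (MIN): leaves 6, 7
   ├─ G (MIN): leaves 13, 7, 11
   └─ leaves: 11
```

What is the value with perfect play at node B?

10

C: min(15, 10, 10) = 10
D: min(3, 8, 5) = 3
B: max(10, 3, 1) = 10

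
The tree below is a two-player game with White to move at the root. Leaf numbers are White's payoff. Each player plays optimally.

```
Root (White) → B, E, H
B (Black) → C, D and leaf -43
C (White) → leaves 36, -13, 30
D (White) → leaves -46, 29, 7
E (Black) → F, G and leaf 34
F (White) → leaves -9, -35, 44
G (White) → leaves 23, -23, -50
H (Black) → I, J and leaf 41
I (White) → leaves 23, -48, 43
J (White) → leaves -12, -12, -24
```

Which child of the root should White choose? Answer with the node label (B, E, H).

E

C (White): max(36, -13, 30) = 36
D (White): max(-46, 29, 7) = 29
B (Black): min(36, 29, -43) = -43
F (White): max(-9, -35, 44) = 44
G (White): max(23, -23, -50) = 23
E (Black): min(44, 23, 34) = 23
I (White): max(23, -48, 43) = 43
J (White): max(-12, -12, -24) = -12
H (Black): min(43, -12, 41) = -12
Root (White): max(-43, 23, -12) = 23
White picks the child with the highest value: E (value 23).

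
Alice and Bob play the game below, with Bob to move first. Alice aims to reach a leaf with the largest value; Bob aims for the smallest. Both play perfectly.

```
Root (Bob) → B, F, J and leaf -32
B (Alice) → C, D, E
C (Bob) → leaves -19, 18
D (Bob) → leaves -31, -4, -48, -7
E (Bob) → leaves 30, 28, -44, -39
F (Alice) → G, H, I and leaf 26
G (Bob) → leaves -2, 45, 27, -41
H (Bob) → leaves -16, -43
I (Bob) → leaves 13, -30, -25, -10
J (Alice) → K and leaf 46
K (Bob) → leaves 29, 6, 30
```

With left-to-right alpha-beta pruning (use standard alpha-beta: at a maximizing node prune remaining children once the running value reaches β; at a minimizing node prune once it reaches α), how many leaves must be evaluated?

21

C [α=-∞,β=+∞]: v=-19
D [α=-19,β=+∞]: v=-31 after child 1 ≤ α → α-cutoff, skip 3
E [α=-19,β=+∞]: v=-44 after child 3 ≤ α → α-cutoff, skip 1
B [α=-∞,β=+∞]: v=-19
G [α=-∞,β=-19]: v=-41
H [α=-41,β=-19]: v=-43
I [α=-41,β=-19]: v=-30
F [α=-∞,β=-19]: v=26
K [α=-∞,β=-19]: v=6
J [α=-∞,β=-19]: v=6 after child 1 ≥ β → β-cutoff, skip 1
Root [α=-∞,β=+∞]: v=-32
Leaves evaluated: 21 of 26.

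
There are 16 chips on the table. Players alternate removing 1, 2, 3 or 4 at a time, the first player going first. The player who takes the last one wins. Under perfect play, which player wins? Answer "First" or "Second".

First

Positions where the player to move wins (W) vs loses (L):
i:   0  1  2  3  4  5  6  7  8  9 10 11 12 13 14 15 16
     L  W  W  W  W  L  W  W  W  W  L  W  W  W  W  L  W
Position 16 is W, so the first player wins.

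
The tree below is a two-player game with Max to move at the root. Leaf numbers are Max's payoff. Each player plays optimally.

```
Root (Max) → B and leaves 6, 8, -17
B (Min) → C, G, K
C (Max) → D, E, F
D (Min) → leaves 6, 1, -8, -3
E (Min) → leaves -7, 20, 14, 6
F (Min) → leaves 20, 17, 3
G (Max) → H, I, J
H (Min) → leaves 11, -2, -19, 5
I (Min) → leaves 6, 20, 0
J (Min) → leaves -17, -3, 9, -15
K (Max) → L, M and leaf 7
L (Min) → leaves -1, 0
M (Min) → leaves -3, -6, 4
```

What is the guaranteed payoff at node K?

L: min(-1, 0) = -1
M: min(-3, -6, 4) = -6
K: max(-1, -6, 7) = 7

7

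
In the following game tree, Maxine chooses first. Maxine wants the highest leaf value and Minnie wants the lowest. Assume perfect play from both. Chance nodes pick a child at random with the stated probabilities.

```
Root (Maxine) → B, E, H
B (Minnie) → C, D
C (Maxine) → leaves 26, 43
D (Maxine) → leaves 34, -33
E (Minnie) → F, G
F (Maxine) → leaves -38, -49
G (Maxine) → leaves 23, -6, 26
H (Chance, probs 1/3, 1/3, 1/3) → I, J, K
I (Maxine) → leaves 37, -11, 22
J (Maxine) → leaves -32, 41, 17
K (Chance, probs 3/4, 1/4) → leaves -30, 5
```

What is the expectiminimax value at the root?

34

C (Maxine): max(26, 43) = 43
D (Maxine): max(34, -33) = 34
B (Minnie): min(43, 34) = 34
F (Maxine): max(-38, -49) = -38
G (Maxine): max(23, -6, 26) = 26
E (Minnie): min(-38, 26) = -38
I (Maxine): max(37, -11, 22) = 37
J (Maxine): max(-32, 41, 17) = 41
K (Chance): 3/4·-30 + 1/4·5 = -21.25
H (Chance): 1/3·37 + 1/3·41 + 1/3·-21.25 = 18.92
Root (Maxine): max(34, -38, 18.92) = 34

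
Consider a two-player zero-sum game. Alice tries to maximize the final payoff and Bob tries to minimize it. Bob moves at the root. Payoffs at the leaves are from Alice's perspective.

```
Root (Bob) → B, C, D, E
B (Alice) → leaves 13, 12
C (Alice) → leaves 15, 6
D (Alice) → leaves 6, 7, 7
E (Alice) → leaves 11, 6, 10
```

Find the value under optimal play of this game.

7

B (Alice): max(13, 12) = 13
C (Alice): max(15, 6) = 15
D (Alice): max(6, 7, 7) = 7
E (Alice): max(11, 6, 10) = 11
Root (Bob): min(13, 15, 7, 11) = 7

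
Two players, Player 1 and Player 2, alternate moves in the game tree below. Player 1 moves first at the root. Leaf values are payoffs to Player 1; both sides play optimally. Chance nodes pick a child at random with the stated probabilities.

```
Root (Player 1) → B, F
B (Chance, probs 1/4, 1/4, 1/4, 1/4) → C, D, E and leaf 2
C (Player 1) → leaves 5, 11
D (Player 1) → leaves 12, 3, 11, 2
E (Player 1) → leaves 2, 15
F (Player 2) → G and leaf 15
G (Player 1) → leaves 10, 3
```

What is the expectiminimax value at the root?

10

C (Player 1): max(5, 11) = 11
D (Player 1): max(12, 3, 11, 2) = 12
E (Player 1): max(2, 15) = 15
B (Chance): 1/4·11 + 1/4·12 + 1/4·15 + 1/4·2 = 10
G (Player 1): max(10, 3) = 10
F (Player 2): min(10, 15) = 10
Root (Player 1): max(10, 10) = 10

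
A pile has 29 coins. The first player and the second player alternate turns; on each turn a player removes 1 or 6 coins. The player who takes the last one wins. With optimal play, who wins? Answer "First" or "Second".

First

Positions where the player to move wins (W) vs loses (L):
i:   0  1  2  3  4  5  6  7  8  9 10 11 12 13 14 15 16 17 18 19 20 21 22 23 24 25 26 27 28 29
     L  W  L  W  L  W  W  L  W  L  W  L  W  W  L  W  L  W  L  W  W  L  W  L  W  L  W  W  L  W
Position 29 is W, so the first player wins.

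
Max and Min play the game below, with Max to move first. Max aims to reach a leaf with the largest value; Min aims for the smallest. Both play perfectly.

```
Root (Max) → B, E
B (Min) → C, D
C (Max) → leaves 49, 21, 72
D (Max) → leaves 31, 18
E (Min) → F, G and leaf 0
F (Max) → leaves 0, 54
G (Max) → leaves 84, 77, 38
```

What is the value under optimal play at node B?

31

C: max(49, 21, 72) = 72
D: max(31, 18) = 31
B: min(72, 31) = 31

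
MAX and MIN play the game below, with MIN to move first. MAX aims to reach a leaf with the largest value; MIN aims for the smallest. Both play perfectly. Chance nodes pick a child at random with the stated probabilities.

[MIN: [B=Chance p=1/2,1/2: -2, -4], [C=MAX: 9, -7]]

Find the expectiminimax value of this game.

B (Chance): 1/2·-2 + 1/2·-4 = -3
C (MAX): max(9, -7) = 9
Root (MIN): min(-3, 9) = -3

-3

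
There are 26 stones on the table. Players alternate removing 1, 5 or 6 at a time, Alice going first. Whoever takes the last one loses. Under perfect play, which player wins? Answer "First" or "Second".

Positions where the player to move wins (W) vs loses (L):
i:   0  1  2  3  4  5  6  7  8  9 10 11 12 13 14 15 16 17 18 19 20 21 22 23 24 25 26
     W  L  W  L  W  L  W  W  W  W  W  W  L  W  L  W  L  W  W  W  W  W  W  L  W  L  W
Position 26 is W, so the first player wins.

First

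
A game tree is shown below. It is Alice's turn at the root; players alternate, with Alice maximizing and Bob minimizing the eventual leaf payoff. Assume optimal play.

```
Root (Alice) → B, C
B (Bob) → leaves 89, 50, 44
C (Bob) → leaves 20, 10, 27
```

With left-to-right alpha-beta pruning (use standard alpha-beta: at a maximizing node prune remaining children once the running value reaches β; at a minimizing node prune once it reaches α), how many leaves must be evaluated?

B [α=-∞,β=+∞]: v=44
C [α=44,β=+∞]: v=20 after child 1 ≤ α → α-cutoff, skip 2
Root [α=-∞,β=+∞]: v=44
Leaves evaluated: 4 of 6.

4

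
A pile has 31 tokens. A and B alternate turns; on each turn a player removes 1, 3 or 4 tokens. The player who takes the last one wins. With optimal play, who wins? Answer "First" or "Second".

First

Mark each pile size as W (mover wins) or L (mover loses):
i:   0  1  2  3  4  5  6  7  8  9 10 11 12 13 14 15 16 17 18 19 20 21 22 23 24 25 26 27 28 29 30 31
     L  W  L  W  W  W  W  L  W  L  W  W  W  W  L  W  L  W  W  W  W  L  W  L  W  W  W  W  L  W  L  W
Position 31 is W, so the first player wins.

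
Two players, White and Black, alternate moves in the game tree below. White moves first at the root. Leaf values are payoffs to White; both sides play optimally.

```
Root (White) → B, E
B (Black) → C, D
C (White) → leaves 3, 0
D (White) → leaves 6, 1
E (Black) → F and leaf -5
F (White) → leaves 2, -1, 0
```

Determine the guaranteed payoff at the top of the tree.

3

C (White): max(3, 0) = 3
D (White): max(6, 1) = 6
B (Black): min(3, 6) = 3
F (White): max(2, -1, 0) = 2
E (Black): min(2, -5) = -5
Root (White): max(3, -5) = 3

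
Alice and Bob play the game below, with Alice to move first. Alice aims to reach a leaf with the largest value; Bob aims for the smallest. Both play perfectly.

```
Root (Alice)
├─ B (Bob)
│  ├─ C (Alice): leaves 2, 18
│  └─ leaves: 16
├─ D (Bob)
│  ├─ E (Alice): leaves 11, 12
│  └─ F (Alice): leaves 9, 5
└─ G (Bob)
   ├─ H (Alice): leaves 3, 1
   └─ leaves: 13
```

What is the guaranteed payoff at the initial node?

C (Alice): max(2, 18) = 18
B (Bob): min(18, 16) = 16
E (Alice): max(11, 12) = 12
F (Alice): max(9, 5) = 9
D (Bob): min(12, 9) = 9
H (Alice): max(3, 1) = 3
G (Bob): min(3, 13) = 3
Root (Alice): max(16, 9, 3) = 16

16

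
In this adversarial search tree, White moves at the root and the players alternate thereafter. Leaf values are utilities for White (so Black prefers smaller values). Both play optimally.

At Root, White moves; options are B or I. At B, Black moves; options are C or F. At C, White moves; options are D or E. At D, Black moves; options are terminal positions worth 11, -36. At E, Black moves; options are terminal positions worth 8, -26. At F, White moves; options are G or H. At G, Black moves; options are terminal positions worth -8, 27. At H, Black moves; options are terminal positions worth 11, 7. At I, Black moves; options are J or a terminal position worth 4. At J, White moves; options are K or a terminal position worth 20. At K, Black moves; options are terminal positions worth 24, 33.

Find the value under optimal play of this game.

4

D (Black): min(11, -36) = -36
E (Black): min(8, -26) = -26
C (White): max(-36, -26) = -26
G (Black): min(-8, 27) = -8
H (Black): min(11, 7) = 7
F (White): max(-8, 7) = 7
B (Black): min(-26, 7) = -26
K (Black): min(24, 33) = 24
J (White): max(24, 20) = 24
I (Black): min(24, 4) = 4
Root (White): max(-26, 4) = 4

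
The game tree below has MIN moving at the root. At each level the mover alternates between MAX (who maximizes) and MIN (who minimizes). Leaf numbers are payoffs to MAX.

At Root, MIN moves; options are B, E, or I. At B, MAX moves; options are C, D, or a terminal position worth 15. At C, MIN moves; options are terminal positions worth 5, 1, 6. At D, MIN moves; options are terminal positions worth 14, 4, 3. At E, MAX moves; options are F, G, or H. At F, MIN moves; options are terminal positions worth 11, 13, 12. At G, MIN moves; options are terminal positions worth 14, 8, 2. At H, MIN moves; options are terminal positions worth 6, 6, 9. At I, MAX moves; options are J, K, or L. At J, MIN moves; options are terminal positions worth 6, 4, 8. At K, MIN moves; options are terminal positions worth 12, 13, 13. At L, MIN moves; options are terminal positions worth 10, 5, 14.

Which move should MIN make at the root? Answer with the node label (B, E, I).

E

C (MIN): min(5, 1, 6) = 1
D (MIN): min(14, 4, 3) = 3
B (MAX): max(1, 3, 15) = 15
F (MIN): min(11, 13, 12) = 11
G (MIN): min(14, 8, 2) = 2
H (MIN): min(6, 6, 9) = 6
E (MAX): max(11, 2, 6) = 11
J (MIN): min(6, 4, 8) = 4
K (MIN): min(12, 13, 13) = 12
L (MIN): min(10, 5, 14) = 5
I (MAX): max(4, 12, 5) = 12
Root (MIN): min(15, 11, 12) = 11
MIN picks the child with the lowest value: E (value 11).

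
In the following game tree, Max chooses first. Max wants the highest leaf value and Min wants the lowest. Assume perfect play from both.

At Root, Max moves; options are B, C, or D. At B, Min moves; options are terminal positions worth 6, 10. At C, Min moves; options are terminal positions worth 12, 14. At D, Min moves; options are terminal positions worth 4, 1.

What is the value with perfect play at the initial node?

B (Min): min(6, 10) = 6
C (Min): min(12, 14) = 12
D (Min): min(4, 1) = 1
Root (Max): max(6, 12, 1) = 12

12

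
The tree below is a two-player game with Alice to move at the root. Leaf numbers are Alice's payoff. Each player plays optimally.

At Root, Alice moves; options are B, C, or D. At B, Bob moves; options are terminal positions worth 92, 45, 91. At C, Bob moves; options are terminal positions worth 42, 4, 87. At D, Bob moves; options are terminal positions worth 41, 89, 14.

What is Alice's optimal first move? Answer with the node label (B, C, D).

B (Bob): min(92, 45, 91) = 45
C (Bob): min(42, 4, 87) = 4
D (Bob): min(41, 89, 14) = 14
Root (Alice): max(45, 4, 14) = 45
Alice picks the child with the highest value: B (value 45).

B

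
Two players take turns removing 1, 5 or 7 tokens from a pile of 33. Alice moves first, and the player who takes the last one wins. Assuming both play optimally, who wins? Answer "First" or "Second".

First

i:   0  1  2  3  4  5  6  7  8  9 10 11 12 13 14 15 16 17 18 19 20 21 22 23 24 25 26 27 28 29 30 31 32 33
     L  W  L  W  L  W  L  W  L  W  L  W  L  W  L  W  L  W  L  W  L  W  L  W  L  W  L  W  L  W  L  W  L  W
Position 33 is W, so the first player wins.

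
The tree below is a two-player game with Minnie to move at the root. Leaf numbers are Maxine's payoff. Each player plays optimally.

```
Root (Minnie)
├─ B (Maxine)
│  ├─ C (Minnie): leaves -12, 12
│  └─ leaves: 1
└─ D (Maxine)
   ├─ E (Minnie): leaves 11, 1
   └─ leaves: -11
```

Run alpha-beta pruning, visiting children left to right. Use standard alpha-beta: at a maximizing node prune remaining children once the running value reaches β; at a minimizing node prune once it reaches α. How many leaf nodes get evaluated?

C [α=-∞,β=+∞]: v=-12
B [α=-∞,β=+∞]: v=1
E [α=-∞,β=1]: v=1
D [α=-∞,β=1]: v=1 after child 1 ≥ β → β-cutoff, skip 1
Root [α=-∞,β=+∞]: v=1
Leaves evaluated: 5 of 6.

5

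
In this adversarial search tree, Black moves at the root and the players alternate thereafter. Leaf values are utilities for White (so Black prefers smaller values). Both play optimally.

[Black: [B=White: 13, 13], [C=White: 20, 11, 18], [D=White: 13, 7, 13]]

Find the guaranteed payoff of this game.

B (White): max(13, 13) = 13
C (White): max(20, 11, 18) = 20
D (White): max(13, 7, 13) = 13
Root (Black): min(13, 20, 13) = 13

13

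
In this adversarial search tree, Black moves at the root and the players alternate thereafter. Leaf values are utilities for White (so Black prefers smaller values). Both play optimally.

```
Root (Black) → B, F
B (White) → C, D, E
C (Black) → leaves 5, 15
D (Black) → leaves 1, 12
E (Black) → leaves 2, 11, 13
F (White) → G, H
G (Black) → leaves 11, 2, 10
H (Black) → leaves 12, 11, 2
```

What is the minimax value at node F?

G: min(11, 2, 10) = 2
H: min(12, 11, 2) = 2
F: max(2, 2) = 2

2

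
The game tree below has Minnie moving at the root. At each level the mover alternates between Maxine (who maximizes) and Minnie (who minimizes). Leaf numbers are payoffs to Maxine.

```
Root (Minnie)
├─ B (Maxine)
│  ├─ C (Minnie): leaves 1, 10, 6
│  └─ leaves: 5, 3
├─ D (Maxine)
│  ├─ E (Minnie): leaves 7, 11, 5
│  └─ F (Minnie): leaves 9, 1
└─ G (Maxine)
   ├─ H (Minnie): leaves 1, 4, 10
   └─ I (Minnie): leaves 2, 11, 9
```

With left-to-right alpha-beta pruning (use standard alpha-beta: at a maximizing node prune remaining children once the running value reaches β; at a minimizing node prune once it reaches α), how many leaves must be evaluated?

14

C [α=-∞,β=+∞]: v=1
B [α=-∞,β=+∞]: v=5
E [α=-∞,β=5]: v=5
D [α=-∞,β=5]: v=5 after child 1 ≥ β → β-cutoff, skip 1
H [α=-∞,β=5]: v=1
I [α=1,β=5]: v=2
G [α=-∞,β=5]: v=2
Root [α=-∞,β=+∞]: v=2
Leaves evaluated: 14 of 16.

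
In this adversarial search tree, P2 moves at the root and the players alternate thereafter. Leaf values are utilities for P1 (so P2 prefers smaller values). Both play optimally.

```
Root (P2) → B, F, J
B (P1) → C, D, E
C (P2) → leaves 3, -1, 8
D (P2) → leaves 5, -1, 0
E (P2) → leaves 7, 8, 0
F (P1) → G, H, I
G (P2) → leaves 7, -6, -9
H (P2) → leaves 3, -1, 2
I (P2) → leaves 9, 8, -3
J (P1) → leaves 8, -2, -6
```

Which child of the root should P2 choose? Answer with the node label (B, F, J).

C (P2): min(3, -1, 8) = -1
D (P2): min(5, -1, 0) = -1
E (P2): min(7, 8, 0) = 0
B (P1): max(-1, -1, 0) = 0
G (P2): min(7, -6, -9) = -9
H (P2): min(3, -1, 2) = -1
I (P2): min(9, 8, -3) = -3
F (P1): max(-9, -1, -3) = -1
J (P1): max(8, -2, -6) = 8
Root (P2): min(0, -1, 8) = -1
P2 picks the child with the lowest value: F (value -1).

F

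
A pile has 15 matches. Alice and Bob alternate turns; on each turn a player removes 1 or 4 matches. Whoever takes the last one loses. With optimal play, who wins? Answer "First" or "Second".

i:   0  1  2  3  4  5  6  7  8  9 10 11 12 13 14 15
     W  L  W  L  W  W  L  W  L  W  W  L  W  L  W  W
Position 15 is W, so the first player wins.

First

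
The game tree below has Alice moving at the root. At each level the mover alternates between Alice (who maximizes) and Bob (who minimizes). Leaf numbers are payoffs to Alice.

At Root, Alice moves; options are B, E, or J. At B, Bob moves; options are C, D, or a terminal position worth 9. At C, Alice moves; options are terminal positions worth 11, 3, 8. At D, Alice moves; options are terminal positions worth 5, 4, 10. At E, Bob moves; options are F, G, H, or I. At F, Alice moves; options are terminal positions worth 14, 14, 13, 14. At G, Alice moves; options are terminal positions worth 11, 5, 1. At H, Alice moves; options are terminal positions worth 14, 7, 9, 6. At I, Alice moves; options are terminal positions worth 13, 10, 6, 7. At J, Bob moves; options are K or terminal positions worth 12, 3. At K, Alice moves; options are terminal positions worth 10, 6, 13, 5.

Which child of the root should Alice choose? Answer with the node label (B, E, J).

E

C (Alice): max(11, 3, 8) = 11
D (Alice): max(5, 4, 10) = 10
B (Bob): min(11, 10, 9) = 9
F (Alice): max(14, 14, 13, 14) = 14
G (Alice): max(11, 5, 1) = 11
H (Alice): max(14, 7, 9, 6) = 14
I (Alice): max(13, 10, 6, 7) = 13
E (Bob): min(14, 11, 14, 13) = 11
K (Alice): max(10, 6, 13, 5) = 13
J (Bob): min(13, 12, 3) = 3
Root (Alice): max(9, 11, 3) = 11
Alice picks the child with the highest value: E (value 11).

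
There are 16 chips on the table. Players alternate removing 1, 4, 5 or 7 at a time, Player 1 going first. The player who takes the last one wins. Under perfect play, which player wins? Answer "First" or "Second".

i:   0  1  2  3  4  5  6  7  8  9 10 11 12 13 14 15 16
     L  W  L  W  W  W  W  W  L  W  L  W  W  W  W  W  L
Position 16 is L, so the second player wins.

Second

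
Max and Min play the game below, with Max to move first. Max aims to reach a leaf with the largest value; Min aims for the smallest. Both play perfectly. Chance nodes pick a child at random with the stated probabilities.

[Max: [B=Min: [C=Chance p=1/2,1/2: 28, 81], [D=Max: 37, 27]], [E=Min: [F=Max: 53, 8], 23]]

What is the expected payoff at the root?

C (Chance): 1/2·28 + 1/2·81 = 54.5
D (Max): max(37, 27) = 37
B (Min): min(54.5, 37) = 37
F (Max): max(53, 8) = 53
E (Min): min(53, 23) = 23
Root (Max): max(37, 23) = 37

37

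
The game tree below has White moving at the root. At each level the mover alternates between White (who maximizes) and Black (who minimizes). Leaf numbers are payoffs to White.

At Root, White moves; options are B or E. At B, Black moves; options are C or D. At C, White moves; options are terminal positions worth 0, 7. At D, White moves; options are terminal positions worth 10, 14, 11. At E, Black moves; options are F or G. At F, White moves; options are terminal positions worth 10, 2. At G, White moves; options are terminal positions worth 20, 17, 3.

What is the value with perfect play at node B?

C: max(0, 7) = 7
D: max(10, 14, 11) = 14
B: min(7, 14) = 7

7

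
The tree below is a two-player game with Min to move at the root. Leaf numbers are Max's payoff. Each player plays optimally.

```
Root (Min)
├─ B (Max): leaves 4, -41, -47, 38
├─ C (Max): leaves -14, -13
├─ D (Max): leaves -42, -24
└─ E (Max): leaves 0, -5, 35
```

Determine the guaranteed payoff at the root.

-24

B (Max): max(4, -41, -47, 38) = 38
C (Max): max(-14, -13) = -13
D (Max): max(-42, -24) = -24
E (Max): max(0, -5, 35) = 35
Root (Min): min(38, -13, -24, 35) = -24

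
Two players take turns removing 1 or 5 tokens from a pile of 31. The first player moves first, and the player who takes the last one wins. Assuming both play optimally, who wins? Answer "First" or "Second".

First

Compute winning (W) and losing (L) positions by backward induction:
i:   0  1  2  3  4  5  6  7  8  9 10 11 12 13 14 15 16 17 18 19 20 21 22 23 24 25 26 27 28 29 30 31
     L  W  L  W  L  W  L  W  L  W  L  W  L  W  L  W  L  W  L  W  L  W  L  W  L  W  L  W  L  W  L  W
Position 31 is W, so the first player wins.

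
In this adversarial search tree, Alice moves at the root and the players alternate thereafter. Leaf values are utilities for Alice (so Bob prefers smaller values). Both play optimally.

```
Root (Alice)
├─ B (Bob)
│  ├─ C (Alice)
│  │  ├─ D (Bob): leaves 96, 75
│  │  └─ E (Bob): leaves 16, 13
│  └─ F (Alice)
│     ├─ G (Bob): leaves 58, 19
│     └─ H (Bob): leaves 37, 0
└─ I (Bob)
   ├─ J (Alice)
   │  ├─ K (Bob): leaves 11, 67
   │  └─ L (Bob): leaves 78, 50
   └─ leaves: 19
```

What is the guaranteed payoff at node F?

19

G: min(58, 19) = 19
H: min(37, 0) = 0
F: max(19, 0) = 19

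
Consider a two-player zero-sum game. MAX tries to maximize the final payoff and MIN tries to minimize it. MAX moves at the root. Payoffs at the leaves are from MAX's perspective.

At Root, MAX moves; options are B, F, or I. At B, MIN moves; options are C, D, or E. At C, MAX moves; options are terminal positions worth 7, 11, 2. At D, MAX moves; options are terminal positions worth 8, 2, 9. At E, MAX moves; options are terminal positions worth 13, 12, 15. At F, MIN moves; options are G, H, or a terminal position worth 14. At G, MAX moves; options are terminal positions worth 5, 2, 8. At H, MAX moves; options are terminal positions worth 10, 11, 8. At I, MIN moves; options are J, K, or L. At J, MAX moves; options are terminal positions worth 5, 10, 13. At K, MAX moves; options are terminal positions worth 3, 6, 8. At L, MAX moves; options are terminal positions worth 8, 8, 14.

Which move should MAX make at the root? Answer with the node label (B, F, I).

B

C (MAX): max(7, 11, 2) = 11
D (MAX): max(8, 2, 9) = 9
E (MAX): max(13, 12, 15) = 15
B (MIN): min(11, 9, 15) = 9
G (MAX): max(5, 2, 8) = 8
H (MAX): max(10, 11, 8) = 11
F (MIN): min(8, 11, 14) = 8
J (MAX): max(5, 10, 13) = 13
K (MAX): max(3, 6, 8) = 8
L (MAX): max(8, 8, 14) = 14
I (MIN): min(13, 8, 14) = 8
Root (MAX): max(9, 8, 8) = 9
MAX picks the child with the highest value: B (value 9).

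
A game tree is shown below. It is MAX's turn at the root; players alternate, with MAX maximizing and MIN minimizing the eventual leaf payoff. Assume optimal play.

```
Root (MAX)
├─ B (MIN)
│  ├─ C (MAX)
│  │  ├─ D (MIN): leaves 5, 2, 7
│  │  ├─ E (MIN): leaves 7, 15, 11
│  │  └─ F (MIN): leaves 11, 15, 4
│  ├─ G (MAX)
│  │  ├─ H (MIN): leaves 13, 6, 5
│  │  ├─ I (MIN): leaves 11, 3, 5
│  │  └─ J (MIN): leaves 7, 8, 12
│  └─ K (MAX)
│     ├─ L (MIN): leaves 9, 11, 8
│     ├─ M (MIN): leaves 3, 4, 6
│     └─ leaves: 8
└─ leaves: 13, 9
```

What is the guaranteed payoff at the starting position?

13

D (MIN): min(5, 2, 7) = 2
E (MIN): min(7, 15, 11) = 7
F (MIN): min(11, 15, 4) = 4
C (MAX): max(2, 7, 4) = 7
H (MIN): min(13, 6, 5) = 5
I (MIN): min(11, 3, 5) = 3
J (MIN): min(7, 8, 12) = 7
G (MAX): max(5, 3, 7) = 7
L (MIN): min(9, 11, 8) = 8
M (MIN): min(3, 4, 6) = 3
K (MAX): max(8, 3, 8) = 8
B (MIN): min(7, 7, 8) = 7
Root (MAX): max(7, 13, 9) = 13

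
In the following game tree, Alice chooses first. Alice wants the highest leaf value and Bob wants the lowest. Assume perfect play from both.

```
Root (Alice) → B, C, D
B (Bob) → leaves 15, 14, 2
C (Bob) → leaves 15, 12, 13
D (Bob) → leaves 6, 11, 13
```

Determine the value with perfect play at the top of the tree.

12

B (Bob): min(15, 14, 2) = 2
C (Bob): min(15, 12, 13) = 12
D (Bob): min(6, 11, 13) = 6
Root (Alice): max(2, 12, 6) = 12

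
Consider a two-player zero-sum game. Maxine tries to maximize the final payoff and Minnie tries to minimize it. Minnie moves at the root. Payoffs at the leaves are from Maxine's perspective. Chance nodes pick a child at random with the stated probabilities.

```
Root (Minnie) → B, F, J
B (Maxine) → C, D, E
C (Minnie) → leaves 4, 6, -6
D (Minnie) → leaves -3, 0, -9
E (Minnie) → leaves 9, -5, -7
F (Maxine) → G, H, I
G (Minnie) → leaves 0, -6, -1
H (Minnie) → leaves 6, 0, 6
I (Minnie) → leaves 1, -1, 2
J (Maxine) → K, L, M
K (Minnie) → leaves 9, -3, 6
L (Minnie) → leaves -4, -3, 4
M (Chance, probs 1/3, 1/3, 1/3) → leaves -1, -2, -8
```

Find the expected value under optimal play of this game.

-6

C (Minnie): min(4, 6, -6) = -6
D (Minnie): min(-3, 0, -9) = -9
E (Minnie): min(9, -5, -7) = -7
B (Maxine): max(-6, -9, -7) = -6
G (Minnie): min(0, -6, -1) = -6
H (Minnie): min(6, 0, 6) = 0
I (Minnie): min(1, -1, 2) = -1
F (Maxine): max(-6, 0, -1) = 0
K (Minnie): min(9, -3, 6) = -3
L (Minnie): min(-4, -3, 4) = -4
M (Chance): 1/3·-1 + 1/3·-2 + 1/3·-8 = -3.67
J (Maxine): max(-3, -4, -3.67) = -3
Root (Minnie): min(-6, 0, -3) = -6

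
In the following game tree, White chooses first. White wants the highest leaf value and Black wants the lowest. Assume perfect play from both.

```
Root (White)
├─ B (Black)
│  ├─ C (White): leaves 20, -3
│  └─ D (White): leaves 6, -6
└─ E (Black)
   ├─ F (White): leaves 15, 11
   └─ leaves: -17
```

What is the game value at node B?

6

C: max(20, -3) = 20
D: max(6, -6) = 6
B: min(20, 6) = 6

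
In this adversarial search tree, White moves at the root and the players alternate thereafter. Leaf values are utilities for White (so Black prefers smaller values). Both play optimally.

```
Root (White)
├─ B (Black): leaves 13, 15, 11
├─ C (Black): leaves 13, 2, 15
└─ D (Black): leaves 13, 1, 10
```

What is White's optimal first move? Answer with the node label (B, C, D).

B (Black): min(13, 15, 11) = 11
C (Black): min(13, 2, 15) = 2
D (Black): min(13, 1, 10) = 1
Root (White): max(11, 2, 1) = 11
White picks the child with the highest value: B (value 11).

B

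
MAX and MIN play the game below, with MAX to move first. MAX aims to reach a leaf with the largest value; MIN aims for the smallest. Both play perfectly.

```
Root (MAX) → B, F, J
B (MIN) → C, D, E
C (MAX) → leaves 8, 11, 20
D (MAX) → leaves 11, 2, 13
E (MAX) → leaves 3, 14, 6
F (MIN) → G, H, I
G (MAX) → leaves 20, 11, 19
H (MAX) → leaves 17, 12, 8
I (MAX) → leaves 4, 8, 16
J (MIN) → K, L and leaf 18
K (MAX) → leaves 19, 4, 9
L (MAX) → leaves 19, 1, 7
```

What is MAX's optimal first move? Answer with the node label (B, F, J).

C (MAX): max(8, 11, 20) = 20
D (MAX): max(11, 2, 13) = 13
E (MAX): max(3, 14, 6) = 14
B (MIN): min(20, 13, 14) = 13
G (MAX): max(20, 11, 19) = 20
H (MAX): max(17, 12, 8) = 17
I (MAX): max(4, 8, 16) = 16
F (MIN): min(20, 17, 16) = 16
K (MAX): max(19, 4, 9) = 19
L (MAX): max(19, 1, 7) = 19
J (MIN): min(19, 19, 18) = 18
Root (MAX): max(13, 16, 18) = 18
MAX picks the child with the highest value: J (value 18).

J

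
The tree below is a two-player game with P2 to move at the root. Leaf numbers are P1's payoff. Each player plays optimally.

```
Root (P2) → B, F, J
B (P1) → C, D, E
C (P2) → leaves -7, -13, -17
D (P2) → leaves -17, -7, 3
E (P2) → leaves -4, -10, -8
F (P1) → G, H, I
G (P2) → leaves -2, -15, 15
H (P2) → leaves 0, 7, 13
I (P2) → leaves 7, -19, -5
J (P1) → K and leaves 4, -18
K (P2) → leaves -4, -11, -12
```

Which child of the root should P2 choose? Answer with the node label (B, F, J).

C (P2): min(-7, -13, -17) = -17
D (P2): min(-17, -7, 3) = -17
E (P2): min(-4, -10, -8) = -10
B (P1): max(-17, -17, -10) = -10
G (P2): min(-2, -15, 15) = -15
H (P2): min(0, 7, 13) = 0
I (P2): min(7, -19, -5) = -19
F (P1): max(-15, 0, -19) = 0
K (P2): min(-4, -11, -12) = -12
J (P1): max(-12, 4, -18) = 4
Root (P2): min(-10, 0, 4) = -10
P2 picks the child with the lowest value: B (value -10).

B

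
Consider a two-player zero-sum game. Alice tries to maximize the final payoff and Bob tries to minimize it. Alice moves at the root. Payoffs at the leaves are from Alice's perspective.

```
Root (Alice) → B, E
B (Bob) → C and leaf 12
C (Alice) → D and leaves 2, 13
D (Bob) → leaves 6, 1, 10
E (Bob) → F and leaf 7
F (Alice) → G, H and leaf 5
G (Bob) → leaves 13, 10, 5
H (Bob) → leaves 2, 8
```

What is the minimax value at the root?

D (Bob): min(6, 1, 10) = 1
C (Alice): max(1, 2, 13) = 13
B (Bob): min(13, 12) = 12
G (Bob): min(13, 10, 5) = 5
H (Bob): min(2, 8) = 2
F (Alice): max(5, 2, 5) = 5
E (Bob): min(5, 7) = 5
Root (Alice): max(12, 5) = 12

12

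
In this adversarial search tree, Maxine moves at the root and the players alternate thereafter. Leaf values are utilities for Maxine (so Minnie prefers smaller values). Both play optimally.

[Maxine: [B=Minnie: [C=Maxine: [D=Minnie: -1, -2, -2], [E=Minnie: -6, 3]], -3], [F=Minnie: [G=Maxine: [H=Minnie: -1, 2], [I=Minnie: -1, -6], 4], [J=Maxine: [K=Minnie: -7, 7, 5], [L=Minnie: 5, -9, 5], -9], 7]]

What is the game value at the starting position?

D (Minnie): min(-1, -2, -2) = -2
E (Minnie): min(-6, 3) = -6
C (Maxine): max(-2, -6) = -2
B (Minnie): min(-2, -3) = -3
H (Minnie): min(-1, 2) = -1
I (Minnie): min(-1, -6) = -6
G (Maxine): max(-1, -6, 4) = 4
K (Minnie): min(-7, 7, 5) = -7
L (Minnie): min(5, -9, 5) = -9
J (Maxine): max(-7, -9, -9) = -7
F (Minnie): min(4, -7, 7) = -7
Root (Maxine): max(-3, -7) = -3

-3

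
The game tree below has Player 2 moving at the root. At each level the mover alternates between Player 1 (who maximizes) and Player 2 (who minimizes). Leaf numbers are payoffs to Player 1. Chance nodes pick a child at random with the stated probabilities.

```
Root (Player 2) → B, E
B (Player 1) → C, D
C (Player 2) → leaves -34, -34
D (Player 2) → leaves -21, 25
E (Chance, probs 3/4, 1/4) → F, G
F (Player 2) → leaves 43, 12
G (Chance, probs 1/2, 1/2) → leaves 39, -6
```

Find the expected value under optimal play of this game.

C (Player 2): min(-34, -34) = -34
D (Player 2): min(-21, 25) = -21
B (Player 1): max(-34, -21) = -21
F (Player 2): min(43, 12) = 12
G (Chance): 1/2·39 + 1/2·-6 = 16.5
E (Chance): 3/4·12 + 1/4·16.5 = 13.12
Root (Player 2): min(-21, 13.12) = -21

-21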